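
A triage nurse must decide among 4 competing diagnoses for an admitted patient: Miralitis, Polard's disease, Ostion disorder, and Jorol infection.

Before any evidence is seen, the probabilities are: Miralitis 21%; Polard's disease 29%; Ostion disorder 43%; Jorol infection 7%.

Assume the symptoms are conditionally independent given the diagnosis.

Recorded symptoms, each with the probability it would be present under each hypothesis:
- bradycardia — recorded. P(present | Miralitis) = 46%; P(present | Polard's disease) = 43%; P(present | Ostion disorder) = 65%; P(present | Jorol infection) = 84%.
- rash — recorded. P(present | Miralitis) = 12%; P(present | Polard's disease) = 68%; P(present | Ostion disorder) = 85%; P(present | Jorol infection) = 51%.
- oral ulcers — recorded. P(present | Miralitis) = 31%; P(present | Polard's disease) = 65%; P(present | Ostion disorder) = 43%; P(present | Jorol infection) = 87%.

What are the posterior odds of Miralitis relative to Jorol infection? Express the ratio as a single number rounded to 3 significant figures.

0.138

The normalizing constant cancels in an odds ratio, so compute prior × likelihood for the two hypotheses only:
  Miralitis: 0.21 × 0.46 × 0.12 × 0.31 = 0.0035935
  Jorol infection: 0.07 × 0.84 × 0.51 × 0.87 = 0.02609
Posterior odds = 0.0035935 / 0.02609 ≈ 0.138.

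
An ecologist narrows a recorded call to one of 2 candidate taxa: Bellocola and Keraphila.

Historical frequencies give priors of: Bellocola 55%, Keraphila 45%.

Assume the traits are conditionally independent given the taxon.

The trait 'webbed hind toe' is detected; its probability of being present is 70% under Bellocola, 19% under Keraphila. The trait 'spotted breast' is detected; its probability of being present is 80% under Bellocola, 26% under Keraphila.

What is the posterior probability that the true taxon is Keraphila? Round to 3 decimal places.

By Bayes' rule with conditional independence, the unnormalized weight for each hypothesis is prior × ∏ likelihoods:
  Bellocola: 0.55 × 0.70 × 0.80 = 0.308
  Keraphila: 0.45 × 0.19 × 0.26 = 0.02223
Normalizing constant Z = 0.308 + 0.02223 = 0.33023.
P(Keraphila | evidence) = 0.02223 / 0.33023 ≈ 0.067.

0.067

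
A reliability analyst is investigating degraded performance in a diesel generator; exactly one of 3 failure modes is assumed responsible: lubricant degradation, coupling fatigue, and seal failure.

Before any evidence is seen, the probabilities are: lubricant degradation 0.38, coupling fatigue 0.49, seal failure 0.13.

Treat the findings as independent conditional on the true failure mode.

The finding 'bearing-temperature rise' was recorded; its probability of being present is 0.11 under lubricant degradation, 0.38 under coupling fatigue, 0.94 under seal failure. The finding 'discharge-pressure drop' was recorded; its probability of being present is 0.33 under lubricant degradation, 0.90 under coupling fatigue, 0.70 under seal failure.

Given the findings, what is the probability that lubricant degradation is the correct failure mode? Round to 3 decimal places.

0.052

For each hypothesis, the unnormalized posterior weight is prior × product of the finding likelihoods:
  lubricant degradation: 0.38 × 0.11 × 0.33 = 0.013794
  coupling fatigue: 0.49 × 0.38 × 0.90 = 0.16758
  seal failure: 0.13 × 0.94 × 0.70 = 0.08554
Marginal likelihood of the evidence = 0.26691.
P(lubricant degradation | evidence) = 0.013794 / 0.26691 ≈ 0.052.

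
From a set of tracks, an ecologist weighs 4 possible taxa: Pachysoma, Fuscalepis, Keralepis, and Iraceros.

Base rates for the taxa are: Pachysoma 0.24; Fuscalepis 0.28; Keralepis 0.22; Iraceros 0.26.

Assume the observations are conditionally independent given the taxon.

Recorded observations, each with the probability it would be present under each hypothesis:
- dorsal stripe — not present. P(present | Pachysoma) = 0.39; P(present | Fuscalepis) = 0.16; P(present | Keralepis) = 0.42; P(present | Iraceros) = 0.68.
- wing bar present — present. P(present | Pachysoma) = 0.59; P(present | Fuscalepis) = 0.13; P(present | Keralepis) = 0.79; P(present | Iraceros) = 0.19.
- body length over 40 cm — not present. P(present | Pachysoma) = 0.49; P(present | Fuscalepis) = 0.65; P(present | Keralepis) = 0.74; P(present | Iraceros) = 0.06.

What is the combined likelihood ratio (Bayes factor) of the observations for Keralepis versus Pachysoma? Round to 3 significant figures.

The Bayes factor is the ratio of the joint likelihoods of the evidence pattern under the two hypotheses (using 1 − P(present | H) for each absent observation).
  Keralepis: (1 − 0.42) × 0.79 × (1 − 0.74) = 0.11913
  Pachysoma: (1 − 0.39) × 0.59 × (1 − 0.49) = 0.18355
Bayes factor = 0.11913 / 0.18355 ≈ 0.649

0.649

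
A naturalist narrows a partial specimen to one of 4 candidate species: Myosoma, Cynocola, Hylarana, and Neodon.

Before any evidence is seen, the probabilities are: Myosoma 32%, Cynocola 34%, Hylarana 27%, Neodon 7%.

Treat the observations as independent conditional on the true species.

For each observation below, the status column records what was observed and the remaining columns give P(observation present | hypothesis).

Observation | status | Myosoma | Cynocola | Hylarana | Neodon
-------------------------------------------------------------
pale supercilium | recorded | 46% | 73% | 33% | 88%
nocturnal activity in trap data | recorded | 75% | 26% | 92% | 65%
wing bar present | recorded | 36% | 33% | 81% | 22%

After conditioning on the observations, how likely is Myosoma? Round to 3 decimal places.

Multiply each prior by the joint likelihood of the evidence pattern:
  Myosoma: 0.32 × 0.46 × 0.75 × 0.36 = 0.039744
  Cynocola: 0.34 × 0.73 × 0.26 × 0.33 = 0.021296
  Hylarana: 0.27 × 0.33 × 0.92 × 0.81 = 0.066397
  Neodon: 0.07 × 0.88 × 0.65 × 0.22 = 0.0088088
Marginal likelihood of the evidence = 0.13625.
P(Myosoma | evidence) = 0.039744 / 0.13625 ≈ 0.292.

0.292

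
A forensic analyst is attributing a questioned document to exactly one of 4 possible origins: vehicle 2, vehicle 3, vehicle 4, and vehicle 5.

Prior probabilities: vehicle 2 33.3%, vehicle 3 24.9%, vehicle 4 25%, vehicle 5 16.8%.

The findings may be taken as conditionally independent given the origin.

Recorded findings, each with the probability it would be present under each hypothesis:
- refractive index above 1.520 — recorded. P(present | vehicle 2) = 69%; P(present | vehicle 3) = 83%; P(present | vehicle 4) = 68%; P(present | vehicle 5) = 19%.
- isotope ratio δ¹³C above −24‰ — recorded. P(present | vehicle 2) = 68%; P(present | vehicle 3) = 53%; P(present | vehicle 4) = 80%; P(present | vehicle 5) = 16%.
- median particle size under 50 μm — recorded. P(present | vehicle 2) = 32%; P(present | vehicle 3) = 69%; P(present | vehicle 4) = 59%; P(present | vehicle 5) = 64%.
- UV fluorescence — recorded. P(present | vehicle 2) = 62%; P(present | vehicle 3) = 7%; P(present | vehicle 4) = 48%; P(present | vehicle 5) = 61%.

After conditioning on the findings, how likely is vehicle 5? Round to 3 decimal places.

Multiply each prior by the joint likelihood of the evidence pattern:
  vehicle 2: 0.333 × 0.69 × 0.68 × 0.32 × 0.62 = 0.030999
  vehicle 3: 0.249 × 0.83 × 0.53 × 0.69 × 0.07 = 0.0052905
  vehicle 4: 0.250 × 0.68 × 0.80 × 0.59 × 0.48 = 0.038515
  vehicle 5: 0.168 × 0.19 × 0.16 × 0.64 × 0.61 = 0.0019939
The unnormalized weights sum to 0.076798.
P(vehicle 5 | evidence) = 0.0019939 / 0.076798 ≈ 0.026.

0.026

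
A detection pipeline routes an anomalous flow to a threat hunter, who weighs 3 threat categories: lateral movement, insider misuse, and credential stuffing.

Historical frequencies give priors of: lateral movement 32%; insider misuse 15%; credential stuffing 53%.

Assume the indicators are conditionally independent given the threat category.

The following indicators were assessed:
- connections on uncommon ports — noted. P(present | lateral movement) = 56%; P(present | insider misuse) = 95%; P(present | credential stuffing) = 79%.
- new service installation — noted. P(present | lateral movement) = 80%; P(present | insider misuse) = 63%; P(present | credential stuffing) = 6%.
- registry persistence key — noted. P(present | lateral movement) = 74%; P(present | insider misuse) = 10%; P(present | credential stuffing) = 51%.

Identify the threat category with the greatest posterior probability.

Multiply each prior by the joint likelihood of the indicator pattern:
  lateral movement: 0.32 × 0.56 × 0.80 × 0.74 = 0.10609
  insider misuse: 0.15 × 0.95 × 0.63 × 0.10 = 0.0089775
  credential stuffing: 0.53 × 0.79 × 0.06 × 0.51 = 0.012812
The unnormalized weights sum to 0.12788.
P(lateral movement | evidence) ≈ 0.10609 / 0.12788 ≈ 0.830
P(insider misuse | evidence) ≈ 0.0089775 / 0.12788 ≈ 0.070
P(credential stuffing | evidence) ≈ 0.012812 / 0.12788 ≈ 0.100
The largest is 0.830, so lateral movement is most probable.

lateral movement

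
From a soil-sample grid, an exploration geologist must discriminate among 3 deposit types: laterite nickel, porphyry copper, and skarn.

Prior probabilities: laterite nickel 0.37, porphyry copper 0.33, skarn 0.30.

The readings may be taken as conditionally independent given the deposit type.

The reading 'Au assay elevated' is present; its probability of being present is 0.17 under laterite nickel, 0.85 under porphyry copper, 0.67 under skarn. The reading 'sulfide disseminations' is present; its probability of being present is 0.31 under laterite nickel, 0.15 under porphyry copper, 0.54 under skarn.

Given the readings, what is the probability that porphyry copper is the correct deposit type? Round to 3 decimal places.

Multiply each prior by the joint likelihood of the reading pattern:
  laterite nickel: 0.37 × 0.17 × 0.31 = 0.019499
  porphyry copper: 0.33 × 0.85 × 0.15 = 0.042075
  skarn: 0.30 × 0.67 × 0.54 = 0.10854
Marginal likelihood of the evidence = 0.17011.
P(porphyry copper | evidence) = 0.042075 / 0.17011 ≈ 0.247.

0.247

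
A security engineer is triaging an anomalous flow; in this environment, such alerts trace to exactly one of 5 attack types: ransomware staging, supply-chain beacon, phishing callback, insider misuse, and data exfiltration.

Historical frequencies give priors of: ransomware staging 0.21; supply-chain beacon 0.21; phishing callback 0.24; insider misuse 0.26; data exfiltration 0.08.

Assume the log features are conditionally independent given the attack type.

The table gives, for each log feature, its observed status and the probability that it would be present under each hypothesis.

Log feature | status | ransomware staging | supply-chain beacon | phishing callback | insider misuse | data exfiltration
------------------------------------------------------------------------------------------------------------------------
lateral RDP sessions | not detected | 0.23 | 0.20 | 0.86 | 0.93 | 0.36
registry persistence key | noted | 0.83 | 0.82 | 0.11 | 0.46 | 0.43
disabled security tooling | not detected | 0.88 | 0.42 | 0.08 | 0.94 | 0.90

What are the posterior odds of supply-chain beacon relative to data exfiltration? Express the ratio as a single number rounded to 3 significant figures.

36.3

The normalizing constant cancels in an odds ratio, so compute prior × likelihood for the two hypotheses only (using 1 − P(present | H) for each absent log feature):
  supply-chain beacon: 0.21 × (1 − 0.20) × 0.82 × (1 − 0.42) = 0.079901
  data exfiltration: 0.08 × (1 − 0.36) × 0.43 × (1 − 0.90) = 0.0022016
Posterior odds = 0.079901 / 0.0022016 ≈ 36.3.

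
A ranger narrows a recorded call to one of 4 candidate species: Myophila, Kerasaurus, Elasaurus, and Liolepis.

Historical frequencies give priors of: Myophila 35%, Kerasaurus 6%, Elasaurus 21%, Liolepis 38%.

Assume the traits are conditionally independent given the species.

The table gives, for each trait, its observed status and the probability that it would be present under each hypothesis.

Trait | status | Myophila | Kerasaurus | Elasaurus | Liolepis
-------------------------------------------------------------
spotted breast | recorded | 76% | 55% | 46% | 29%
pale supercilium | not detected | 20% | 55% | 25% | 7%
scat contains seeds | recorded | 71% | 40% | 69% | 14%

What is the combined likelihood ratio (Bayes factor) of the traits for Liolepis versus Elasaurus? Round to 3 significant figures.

Take the product of per-trait likelihoods under each hypothesis (using 1 − P(present | H) for each absent trait), then divide.
  Liolepis: 0.29 × (1 − 0.07) × 0.14 = 0.037758
  Elasaurus: 0.46 × (1 − 0.25) × 0.69 = 0.23805
Bayes factor = 0.037758 / 0.23805 ≈ 0.159

0.159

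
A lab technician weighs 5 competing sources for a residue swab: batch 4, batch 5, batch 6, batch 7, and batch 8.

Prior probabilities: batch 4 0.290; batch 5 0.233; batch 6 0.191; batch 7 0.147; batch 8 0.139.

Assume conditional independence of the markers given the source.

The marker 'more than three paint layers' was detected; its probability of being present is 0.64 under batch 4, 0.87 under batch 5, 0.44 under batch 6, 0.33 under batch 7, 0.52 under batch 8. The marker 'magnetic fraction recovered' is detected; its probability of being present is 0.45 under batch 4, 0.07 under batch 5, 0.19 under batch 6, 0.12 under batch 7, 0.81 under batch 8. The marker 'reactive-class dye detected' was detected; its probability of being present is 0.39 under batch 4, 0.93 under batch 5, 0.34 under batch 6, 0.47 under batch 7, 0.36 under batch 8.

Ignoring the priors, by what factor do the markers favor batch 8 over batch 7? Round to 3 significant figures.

Take the product of per-marker likelihoods under each hypothesis, then divide.
  batch 8: 0.52 × 0.81 × 0.36 = 0.15163
  batch 7: 0.33 × 0.12 × 0.47 = 0.018612
Bayes factor = 0.15163 / 0.018612 ≈ 8.15

8.15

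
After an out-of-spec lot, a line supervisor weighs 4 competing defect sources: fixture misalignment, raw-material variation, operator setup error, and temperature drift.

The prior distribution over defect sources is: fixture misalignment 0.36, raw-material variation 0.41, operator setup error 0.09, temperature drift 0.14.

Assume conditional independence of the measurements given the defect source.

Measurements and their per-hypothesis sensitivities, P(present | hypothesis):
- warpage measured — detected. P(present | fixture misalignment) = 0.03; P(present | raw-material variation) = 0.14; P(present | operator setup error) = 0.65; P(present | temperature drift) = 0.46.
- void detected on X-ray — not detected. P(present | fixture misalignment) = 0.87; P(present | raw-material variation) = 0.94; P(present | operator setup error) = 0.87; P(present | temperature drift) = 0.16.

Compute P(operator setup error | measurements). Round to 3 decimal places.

By Bayes' rule with conditional independence, the unnormalized weight for each hypothesis is prior × ∏ likelihoods (using 1 − P(present | H) for each absent measurement):
  fixture misalignment: 0.36 × 0.03 × (1 − 0.87) = 0.001404
  raw-material variation: 0.41 × 0.14 × (1 − 0.94) = 0.003444
  operator setup error: 0.09 × 0.65 × (1 − 0.87) = 0.007605
  temperature drift: 0.14 × 0.46 × (1 − 0.16) = 0.054096
The unnormalized weights sum to 0.066549.
P(operator setup error | evidence) = 0.007605 / 0.066549 ≈ 0.114.

0.114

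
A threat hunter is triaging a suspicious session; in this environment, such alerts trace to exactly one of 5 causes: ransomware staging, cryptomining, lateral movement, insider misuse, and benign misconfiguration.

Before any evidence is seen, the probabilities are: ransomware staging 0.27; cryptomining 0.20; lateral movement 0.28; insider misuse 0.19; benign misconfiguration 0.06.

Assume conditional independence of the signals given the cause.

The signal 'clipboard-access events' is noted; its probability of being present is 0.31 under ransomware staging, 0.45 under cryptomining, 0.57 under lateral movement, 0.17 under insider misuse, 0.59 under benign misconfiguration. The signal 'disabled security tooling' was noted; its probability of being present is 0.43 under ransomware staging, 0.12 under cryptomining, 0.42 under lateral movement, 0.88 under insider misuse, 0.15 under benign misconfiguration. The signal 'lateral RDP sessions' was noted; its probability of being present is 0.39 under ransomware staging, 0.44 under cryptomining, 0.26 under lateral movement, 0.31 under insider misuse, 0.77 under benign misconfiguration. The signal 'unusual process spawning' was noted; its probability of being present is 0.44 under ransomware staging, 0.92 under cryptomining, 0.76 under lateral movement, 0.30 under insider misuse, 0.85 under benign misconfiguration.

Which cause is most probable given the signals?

By Bayes' rule with conditional independence, the unnormalized weight for each hypothesis is prior × ∏ likelihoods:
  ransomware staging: 0.27 × 0.31 × 0.43 × 0.39 × 0.44 = 0.0061761
  cryptomining: 0.20 × 0.45 × 0.12 × 0.44 × 0.92 = 0.0043718
  lateral movement: 0.28 × 0.57 × 0.42 × 0.26 × 0.76 = 0.013246
  insider misuse: 0.19 × 0.17 × 0.88 × 0.31 × 0.30 = 0.0026434
  benign misconfiguration: 0.06 × 0.59 × 0.15 × 0.77 × 0.85 = 0.0034754
Marginal likelihood of the evidence = 0.029912.
P(ransomware staging | evidence) ≈ 0.0061761 / 0.029912 ≈ 0.206
P(cryptomining | evidence) ≈ 0.0043718 / 0.029912 ≈ 0.146
P(lateral movement | evidence) ≈ 0.013246 / 0.029912 ≈ 0.443
P(insider misuse | evidence) ≈ 0.0026434 / 0.029912 ≈ 0.088
P(benign misconfiguration | evidence) ≈ 0.0034754 / 0.029912 ≈ 0.116
The largest is 0.443, so lateral movement is most probable.

lateral movement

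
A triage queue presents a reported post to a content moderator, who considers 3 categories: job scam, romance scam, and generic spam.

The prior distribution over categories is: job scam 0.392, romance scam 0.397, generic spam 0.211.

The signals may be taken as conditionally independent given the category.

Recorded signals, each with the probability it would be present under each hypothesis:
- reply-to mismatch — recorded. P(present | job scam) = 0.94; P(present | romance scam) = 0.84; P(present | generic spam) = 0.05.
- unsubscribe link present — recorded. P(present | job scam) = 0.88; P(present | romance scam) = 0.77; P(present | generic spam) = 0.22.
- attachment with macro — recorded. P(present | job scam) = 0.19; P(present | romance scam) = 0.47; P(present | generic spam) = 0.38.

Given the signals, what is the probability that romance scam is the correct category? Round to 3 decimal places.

For each hypothesis, the unnormalized posterior weight is prior × product of the signal likelihoods:
  job scam: 0.392 × 0.94 × 0.88 × 0.19 = 0.06161
  romance scam: 0.397 × 0.84 × 0.77 × 0.47 = 0.12069
  generic spam: 0.211 × 0.05 × 0.22 × 0.38 = 0.00088198
The unnormalized weights sum to 0.18318.
P(romance scam | evidence) = 0.12069 / 0.18318 ≈ 0.659.

0.659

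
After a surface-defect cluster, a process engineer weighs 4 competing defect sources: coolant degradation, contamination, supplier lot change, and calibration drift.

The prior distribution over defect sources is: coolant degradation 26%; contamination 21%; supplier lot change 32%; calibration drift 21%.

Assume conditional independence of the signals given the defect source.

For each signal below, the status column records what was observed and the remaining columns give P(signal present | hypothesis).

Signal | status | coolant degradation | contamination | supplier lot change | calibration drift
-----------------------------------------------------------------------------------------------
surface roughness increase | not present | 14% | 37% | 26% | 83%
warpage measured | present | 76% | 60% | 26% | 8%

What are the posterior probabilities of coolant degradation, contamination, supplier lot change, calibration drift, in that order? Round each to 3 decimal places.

0.542, 0.253, 0.196, 0.009

For each hypothesis, the unnormalized posterior weight is prior × product of the signal likelihoods (using 1 − P(present | H) for each absent signal):
  coolant degradation: 0.26 × (1 − 0.14) × 0.76 = 0.16994
  contamination: 0.21 × (1 − 0.37) × 0.60 = 0.07938
  supplier lot change: 0.32 × (1 − 0.26) × 0.26 = 0.061568
  calibration drift: 0.21 × (1 − 0.83) × 0.08 = 0.002856
Normalizing constant Z = 0.16994 + 0.07938 + 0.061568 + 0.002856 = 0.31374.
P(coolant degradation | evidence) = 0.16994 / 0.31374 ≈ 0.542
P(contamination | evidence) = 0.07938 / 0.31374 ≈ 0.253
P(supplier lot change | evidence) = 0.061568 / 0.31374 ≈ 0.196
P(calibration drift | evidence) = 0.002856 / 0.31374 ≈ 0.009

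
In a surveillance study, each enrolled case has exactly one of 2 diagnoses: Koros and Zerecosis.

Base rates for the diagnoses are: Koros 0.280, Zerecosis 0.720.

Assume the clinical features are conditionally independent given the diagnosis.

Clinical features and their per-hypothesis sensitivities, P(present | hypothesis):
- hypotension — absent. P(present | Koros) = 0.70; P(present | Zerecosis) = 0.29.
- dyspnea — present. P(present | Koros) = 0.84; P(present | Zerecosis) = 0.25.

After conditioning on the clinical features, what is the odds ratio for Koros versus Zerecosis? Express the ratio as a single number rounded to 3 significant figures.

Unnormalized posterior weight (prior times the clinical feature likelihoods) for each of the two hypotheses (using 1 − P(present | H) for each absent clinical feature):
  Koros: 0.280 × (1 − 0.70) × 0.84 = 0.07056
  Zerecosis: 0.720 × (1 − 0.29) × 0.25 = 0.1278
Posterior odds = 0.07056 / 0.1278 ≈ 0.552.

0.552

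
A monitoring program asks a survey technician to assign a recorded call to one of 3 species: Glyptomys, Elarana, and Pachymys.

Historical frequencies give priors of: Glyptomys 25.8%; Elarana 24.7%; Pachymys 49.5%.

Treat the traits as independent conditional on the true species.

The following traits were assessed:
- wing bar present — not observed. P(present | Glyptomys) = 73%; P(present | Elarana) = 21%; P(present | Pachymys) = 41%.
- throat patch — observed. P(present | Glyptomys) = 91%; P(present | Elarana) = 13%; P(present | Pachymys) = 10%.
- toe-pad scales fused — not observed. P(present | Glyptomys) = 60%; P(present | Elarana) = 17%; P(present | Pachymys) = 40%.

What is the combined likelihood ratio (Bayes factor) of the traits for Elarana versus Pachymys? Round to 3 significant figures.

Take the product of per-trait likelihoods under each hypothesis (using 1 − P(present | H) for each absent trait), then divide.
  Elarana: (1 − 0.21) × 0.13 × (1 − 0.17) = 0.085241
  Pachymys: (1 − 0.41) × 0.10 × (1 − 0.40) = 0.0354
Bayes factor = 0.085241 / 0.0354 ≈ 2.41

2.41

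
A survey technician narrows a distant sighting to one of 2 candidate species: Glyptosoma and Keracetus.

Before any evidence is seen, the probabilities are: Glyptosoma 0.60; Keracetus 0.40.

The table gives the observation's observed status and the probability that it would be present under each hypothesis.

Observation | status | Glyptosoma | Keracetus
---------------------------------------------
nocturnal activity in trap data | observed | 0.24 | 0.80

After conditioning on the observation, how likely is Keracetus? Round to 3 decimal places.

By Bayes' rule, the unnormalized weight for each hypothesis is prior × likelihood:
  Glyptosoma: 0.60 × 0.24 = 0.144
  Keracetus: 0.40 × 0.80 = 0.32
The unnormalized weights sum to 0.464.
P(Keracetus | evidence) = 0.32 / 0.464 ≈ 0.690.

0.690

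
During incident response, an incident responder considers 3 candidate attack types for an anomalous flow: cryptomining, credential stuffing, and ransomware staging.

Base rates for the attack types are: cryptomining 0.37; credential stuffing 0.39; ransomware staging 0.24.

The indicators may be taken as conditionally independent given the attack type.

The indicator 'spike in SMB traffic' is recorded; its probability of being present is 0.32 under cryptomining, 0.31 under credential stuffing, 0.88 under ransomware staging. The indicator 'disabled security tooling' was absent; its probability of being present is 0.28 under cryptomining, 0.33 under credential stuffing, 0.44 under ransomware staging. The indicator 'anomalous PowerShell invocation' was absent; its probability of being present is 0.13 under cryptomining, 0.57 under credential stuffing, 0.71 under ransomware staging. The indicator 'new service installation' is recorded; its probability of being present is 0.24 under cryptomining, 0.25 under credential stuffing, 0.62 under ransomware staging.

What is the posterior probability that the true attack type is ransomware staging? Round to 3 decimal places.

For each hypothesis, the unnormalized posterior weight is prior × product of the indicator likelihoods (using 1 − P(present | H) for each absent indicator):
  cryptomining: 0.37 × 0.32 × (1 − 0.28) × (1 − 0.13) × 0.24 = 0.0178
  credential stuffing: 0.39 × 0.31 × (1 − 0.33) × (1 − 0.57) × 0.25 = 0.0087078
  ransomware staging: 0.24 × 0.88 × (1 − 0.44) × (1 − 0.71) × 0.62 = 0.021265
The unnormalized weights sum to 0.047773.
P(ransomware staging | evidence) = 0.021265 / 0.047773 ≈ 0.445.

0.445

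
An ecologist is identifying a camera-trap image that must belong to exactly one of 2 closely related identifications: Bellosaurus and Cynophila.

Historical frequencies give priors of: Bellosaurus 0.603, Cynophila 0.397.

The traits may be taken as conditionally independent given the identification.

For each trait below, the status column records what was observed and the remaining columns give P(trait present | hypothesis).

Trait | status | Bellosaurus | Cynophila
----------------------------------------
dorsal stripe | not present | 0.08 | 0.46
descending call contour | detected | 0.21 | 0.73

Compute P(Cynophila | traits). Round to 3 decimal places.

0.573

By Bayes' rule with conditional independence, the unnormalized weight for each hypothesis is prior × ∏ likelihoods (using 1 − P(present | H) for each absent trait):
  Bellosaurus: 0.603 × (1 − 0.08) × 0.21 = 0.1165
  Cynophila: 0.397 × (1 − 0.46) × 0.73 = 0.1565
The unnormalized weights sum to 0.273.
P(Cynophila | evidence) = 0.1565 / 0.273 ≈ 0.573.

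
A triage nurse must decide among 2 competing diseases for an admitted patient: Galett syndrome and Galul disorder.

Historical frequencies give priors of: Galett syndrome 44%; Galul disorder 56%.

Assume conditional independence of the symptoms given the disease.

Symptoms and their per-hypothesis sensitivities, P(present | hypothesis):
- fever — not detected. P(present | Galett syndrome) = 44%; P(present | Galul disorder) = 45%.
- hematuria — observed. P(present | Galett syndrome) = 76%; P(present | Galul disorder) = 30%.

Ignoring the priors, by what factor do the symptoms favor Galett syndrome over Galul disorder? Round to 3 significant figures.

The Bayes factor is the ratio of the joint likelihoods of the symptom pattern under the two hypotheses (using 1 − P(present | H) for each absent symptom).
  Galett syndrome: (1 − 0.44) × 0.76 = 0.4256
  Galul disorder: (1 − 0.45) × 0.30 = 0.165
Bayes factor = 0.4256 / 0.165 ≈ 2.58

2.58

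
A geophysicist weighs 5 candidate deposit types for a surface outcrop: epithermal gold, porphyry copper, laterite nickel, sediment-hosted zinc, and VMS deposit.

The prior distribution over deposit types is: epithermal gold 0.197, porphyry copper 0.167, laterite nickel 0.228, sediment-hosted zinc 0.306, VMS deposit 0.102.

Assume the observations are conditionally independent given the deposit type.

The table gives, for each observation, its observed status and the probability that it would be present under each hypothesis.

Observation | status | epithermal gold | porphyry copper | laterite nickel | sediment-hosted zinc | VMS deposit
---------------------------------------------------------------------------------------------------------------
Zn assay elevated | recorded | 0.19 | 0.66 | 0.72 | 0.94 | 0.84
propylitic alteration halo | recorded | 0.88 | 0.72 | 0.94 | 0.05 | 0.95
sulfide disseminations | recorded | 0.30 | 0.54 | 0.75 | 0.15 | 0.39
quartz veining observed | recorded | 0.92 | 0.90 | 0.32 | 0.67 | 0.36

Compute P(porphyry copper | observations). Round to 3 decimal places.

For each hypothesis, the unnormalized posterior weight is prior × product of the observation likelihoods:
  epithermal gold: 0.197 × 0.19 × 0.88 × 0.30 × 0.92 = 0.009091
  porphyry copper: 0.167 × 0.66 × 0.72 × 0.54 × 0.90 = 0.038568
  laterite nickel: 0.228 × 0.72 × 0.94 × 0.75 × 0.32 = 0.037034
  sediment-hosted zinc: 0.306 × 0.94 × 0.05 × 0.15 × 0.67 = 0.0014454
  VMS deposit: 0.102 × 0.84 × 0.95 × 0.39 × 0.36 = 0.011428
Marginal likelihood of the evidence = 0.097567.
P(porphyry copper | evidence) = 0.038568 / 0.097567 ≈ 0.395.

0.395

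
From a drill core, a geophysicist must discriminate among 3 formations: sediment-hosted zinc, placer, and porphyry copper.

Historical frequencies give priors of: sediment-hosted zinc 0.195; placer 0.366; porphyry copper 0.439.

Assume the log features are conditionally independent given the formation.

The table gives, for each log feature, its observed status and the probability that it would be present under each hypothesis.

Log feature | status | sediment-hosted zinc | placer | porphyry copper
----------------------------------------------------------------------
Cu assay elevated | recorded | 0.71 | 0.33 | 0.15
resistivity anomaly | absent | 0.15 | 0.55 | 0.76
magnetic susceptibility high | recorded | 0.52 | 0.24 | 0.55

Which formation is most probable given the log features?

sediment-hosted zinc

Multiply each prior by the joint likelihood of the log feature pattern (using 1 − P(present | H) for each absent log feature):
  sediment-hosted zinc: 0.195 × 0.71 × (1 − 0.15) × 0.52 = 0.061195
  placer: 0.366 × 0.33 × (1 − 0.55) × 0.24 = 0.013044
  porphyry copper: 0.439 × 0.15 × (1 − 0.76) × 0.55 = 0.0086922
Normalizing constant Z = 0.061195 + 0.013044 + 0.0086922 = 0.082931.
P(sediment-hosted zinc | evidence) ≈ 0.061195 / 0.082931 ≈ 0.738
P(placer | evidence) ≈ 0.013044 / 0.082931 ≈ 0.157
P(porphyry copper | evidence) ≈ 0.0086922 / 0.082931 ≈ 0.105
The largest is 0.738, so sediment-hosted zinc is most probable.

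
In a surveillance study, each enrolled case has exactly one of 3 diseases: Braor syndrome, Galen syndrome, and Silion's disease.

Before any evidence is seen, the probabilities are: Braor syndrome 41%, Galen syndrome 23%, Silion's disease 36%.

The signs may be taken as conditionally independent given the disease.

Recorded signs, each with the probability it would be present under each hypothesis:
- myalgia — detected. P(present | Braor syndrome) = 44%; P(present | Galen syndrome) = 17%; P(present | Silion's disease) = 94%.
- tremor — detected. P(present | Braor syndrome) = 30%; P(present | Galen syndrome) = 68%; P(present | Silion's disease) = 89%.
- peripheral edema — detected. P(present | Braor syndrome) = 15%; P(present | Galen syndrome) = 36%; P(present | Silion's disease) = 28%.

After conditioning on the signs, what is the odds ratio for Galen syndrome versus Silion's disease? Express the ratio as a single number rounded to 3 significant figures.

Unnormalized posterior weight (prior times the sign likelihoods) for each of the two hypotheses:
  Galen syndrome: 0.23 × 0.17 × 0.68 × 0.36 = 0.0095717
  Silion's disease: 0.36 × 0.94 × 0.89 × 0.28 = 0.084329
Posterior odds = 0.0095717 / 0.084329 ≈ 0.114.

0.114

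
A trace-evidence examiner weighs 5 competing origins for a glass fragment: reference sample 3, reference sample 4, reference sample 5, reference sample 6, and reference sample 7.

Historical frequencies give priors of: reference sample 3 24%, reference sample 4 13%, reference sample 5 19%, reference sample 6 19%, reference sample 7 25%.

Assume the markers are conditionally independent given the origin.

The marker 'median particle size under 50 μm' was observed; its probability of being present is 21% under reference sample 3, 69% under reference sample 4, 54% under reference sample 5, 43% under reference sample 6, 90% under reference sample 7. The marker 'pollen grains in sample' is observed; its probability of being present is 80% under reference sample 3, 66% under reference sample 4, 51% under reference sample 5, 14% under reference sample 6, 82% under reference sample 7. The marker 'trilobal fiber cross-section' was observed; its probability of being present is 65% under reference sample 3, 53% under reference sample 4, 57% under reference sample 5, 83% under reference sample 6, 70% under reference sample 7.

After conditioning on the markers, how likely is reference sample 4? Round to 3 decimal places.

0.139

By Bayes' rule with conditional independence, the unnormalized weight for each hypothesis is prior × ∏ likelihoods:
  reference sample 3: 0.24 × 0.21 × 0.80 × 0.65 = 0.026208
  reference sample 4: 0.13 × 0.69 × 0.66 × 0.53 = 0.031377
  reference sample 5: 0.19 × 0.54 × 0.51 × 0.57 = 0.029826
  reference sample 6: 0.19 × 0.43 × 0.14 × 0.83 = 0.0094935
  reference sample 7: 0.25 × 0.90 × 0.82 × 0.70 = 0.12915
The unnormalized weights sum to 0.22605.
P(reference sample 4 | evidence) = 0.031377 / 0.22605 ≈ 0.139.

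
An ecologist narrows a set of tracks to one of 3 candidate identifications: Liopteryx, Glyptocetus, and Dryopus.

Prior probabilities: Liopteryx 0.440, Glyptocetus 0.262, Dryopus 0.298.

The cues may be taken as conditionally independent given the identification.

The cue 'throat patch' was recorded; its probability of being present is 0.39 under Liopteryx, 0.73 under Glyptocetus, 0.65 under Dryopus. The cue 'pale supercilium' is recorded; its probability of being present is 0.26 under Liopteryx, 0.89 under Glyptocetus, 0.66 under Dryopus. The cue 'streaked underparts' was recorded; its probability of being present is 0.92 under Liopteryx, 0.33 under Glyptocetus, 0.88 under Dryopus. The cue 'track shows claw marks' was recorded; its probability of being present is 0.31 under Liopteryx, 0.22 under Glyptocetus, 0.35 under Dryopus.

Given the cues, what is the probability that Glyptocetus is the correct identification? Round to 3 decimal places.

For each hypothesis, the unnormalized posterior weight is prior × product of the cue likelihoods:
  Liopteryx: 0.440 × 0.39 × 0.26 × 0.92 × 0.31 = 0.012724
  Glyptocetus: 0.262 × 0.73 × 0.89 × 0.33 × 0.22 = 0.012358
  Dryopus: 0.298 × 0.65 × 0.66 × 0.88 × 0.35 = 0.039375
The unnormalized weights sum to 0.064458.
P(Glyptocetus | evidence) = 0.012358 / 0.064458 ≈ 0.192.

0.192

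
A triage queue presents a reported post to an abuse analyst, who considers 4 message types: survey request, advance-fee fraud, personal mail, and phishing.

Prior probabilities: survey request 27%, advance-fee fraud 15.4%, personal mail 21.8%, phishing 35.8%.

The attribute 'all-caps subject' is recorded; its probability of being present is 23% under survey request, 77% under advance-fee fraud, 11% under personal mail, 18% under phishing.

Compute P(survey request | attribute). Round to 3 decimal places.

0.231

By Bayes' rule, the unnormalized weight for each hypothesis is prior × likelihood:
  survey request: 0.270 × 0.23 = 0.0621
  advance-fee fraud: 0.154 × 0.77 = 0.11858
  personal mail: 0.218 × 0.11 = 0.02398
  phishing: 0.358 × 0.18 = 0.06444
Normalizing constant Z = 0.0621 + 0.11858 + 0.02398 + 0.06444 = 0.2691.
P(survey request | evidence) = 0.0621 / 0.2691 ≈ 0.231.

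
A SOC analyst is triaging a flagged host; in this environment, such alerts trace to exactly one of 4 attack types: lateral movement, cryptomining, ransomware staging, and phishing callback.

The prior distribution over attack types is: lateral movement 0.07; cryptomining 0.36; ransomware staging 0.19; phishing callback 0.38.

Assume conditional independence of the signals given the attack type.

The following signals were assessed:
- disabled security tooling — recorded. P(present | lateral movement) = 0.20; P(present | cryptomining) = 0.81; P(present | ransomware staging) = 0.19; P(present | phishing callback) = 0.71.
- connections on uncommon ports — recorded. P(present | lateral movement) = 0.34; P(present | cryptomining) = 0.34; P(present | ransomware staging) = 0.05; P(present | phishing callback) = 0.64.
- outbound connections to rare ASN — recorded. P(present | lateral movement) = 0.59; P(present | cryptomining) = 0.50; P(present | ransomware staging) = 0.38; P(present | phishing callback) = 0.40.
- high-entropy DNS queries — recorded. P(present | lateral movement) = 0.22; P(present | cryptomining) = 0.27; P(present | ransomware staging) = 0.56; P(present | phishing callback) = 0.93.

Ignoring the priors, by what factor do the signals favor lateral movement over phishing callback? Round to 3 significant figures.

0.0522

The Bayes factor is the ratio of the joint likelihoods of the signal pattern under the two hypotheses.
  lateral movement: 0.20 × 0.34 × 0.59 × 0.22 = 0.0088264
  phishing callback: 0.71 × 0.64 × 0.40 × 0.93 = 0.16904
Bayes factor = 0.0088264 / 0.16904 ≈ 0.0522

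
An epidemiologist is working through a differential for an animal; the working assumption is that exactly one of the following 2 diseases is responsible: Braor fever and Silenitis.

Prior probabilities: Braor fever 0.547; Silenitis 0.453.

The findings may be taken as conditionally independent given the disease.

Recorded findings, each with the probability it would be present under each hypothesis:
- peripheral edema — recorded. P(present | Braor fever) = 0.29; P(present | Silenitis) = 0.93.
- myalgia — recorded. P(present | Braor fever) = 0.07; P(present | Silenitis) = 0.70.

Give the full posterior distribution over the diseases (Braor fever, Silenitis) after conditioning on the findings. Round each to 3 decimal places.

Multiply each prior by the joint likelihood of the evidence pattern:
  Braor fever: 0.547 × 0.29 × 0.07 = 0.011104
  Silenitis: 0.453 × 0.93 × 0.70 = 0.2949
Marginal likelihood of the evidence = 0.30601.
P(Braor fever | evidence) = 0.011104 / 0.30601 ≈ 0.036
P(Silenitis | evidence) = 0.2949 / 0.30601 ≈ 0.964

0.036, 0.964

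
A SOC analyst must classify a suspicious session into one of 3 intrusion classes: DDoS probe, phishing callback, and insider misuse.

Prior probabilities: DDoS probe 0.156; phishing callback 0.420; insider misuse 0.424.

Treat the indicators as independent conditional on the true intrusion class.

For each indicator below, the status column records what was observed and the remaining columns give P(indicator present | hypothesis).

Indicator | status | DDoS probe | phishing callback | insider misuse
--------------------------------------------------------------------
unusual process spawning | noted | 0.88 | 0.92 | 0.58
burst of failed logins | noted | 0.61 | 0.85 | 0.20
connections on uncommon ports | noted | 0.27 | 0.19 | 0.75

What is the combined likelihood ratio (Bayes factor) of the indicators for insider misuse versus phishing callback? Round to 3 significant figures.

The Bayes factor is the ratio of the joint likelihoods of the indicator pattern under the two hypotheses.
  insider misuse: 0.58 × 0.20 × 0.75 = 0.087
  phishing callback: 0.92 × 0.85 × 0.19 = 0.14858
Bayes factor = 0.087 / 0.14858 ≈ 0.586

0.586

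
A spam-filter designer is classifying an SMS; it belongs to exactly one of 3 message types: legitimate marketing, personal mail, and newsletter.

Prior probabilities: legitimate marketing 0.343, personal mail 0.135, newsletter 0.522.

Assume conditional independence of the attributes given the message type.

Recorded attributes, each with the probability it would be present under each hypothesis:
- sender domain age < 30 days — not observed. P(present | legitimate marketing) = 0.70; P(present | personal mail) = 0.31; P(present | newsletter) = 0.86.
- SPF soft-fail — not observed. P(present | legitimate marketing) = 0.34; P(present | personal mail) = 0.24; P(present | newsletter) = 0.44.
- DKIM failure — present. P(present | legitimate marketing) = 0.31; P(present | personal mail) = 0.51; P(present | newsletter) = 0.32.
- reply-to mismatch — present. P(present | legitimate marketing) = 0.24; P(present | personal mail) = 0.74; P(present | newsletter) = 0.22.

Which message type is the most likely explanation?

personal mail

Multiply each prior by the joint likelihood of the attribute pattern (using 1 − P(present | H) for each absent attribute):
  legitimate marketing: 0.343 × (1 − 0.70) × (1 − 0.34) × 0.31 × 0.24 = 0.0050528
  personal mail: 0.135 × (1 − 0.31) × (1 − 0.24) × 0.51 × 0.74 = 0.026718
  newsletter: 0.522 × (1 − 0.86) × (1 − 0.44) × 0.32 × 0.22 = 0.0028811
Normalizing constant Z = 0.0050528 + 0.026718 + 0.0028811 = 0.034652.
P(legitimate marketing | evidence) ≈ 0.0050528 / 0.034652 ≈ 0.146
P(personal mail | evidence) ≈ 0.026718 / 0.034652 ≈ 0.771
P(newsletter | evidence) ≈ 0.0028811 / 0.034652 ≈ 0.083
The largest is 0.771, so personal mail is most probable.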